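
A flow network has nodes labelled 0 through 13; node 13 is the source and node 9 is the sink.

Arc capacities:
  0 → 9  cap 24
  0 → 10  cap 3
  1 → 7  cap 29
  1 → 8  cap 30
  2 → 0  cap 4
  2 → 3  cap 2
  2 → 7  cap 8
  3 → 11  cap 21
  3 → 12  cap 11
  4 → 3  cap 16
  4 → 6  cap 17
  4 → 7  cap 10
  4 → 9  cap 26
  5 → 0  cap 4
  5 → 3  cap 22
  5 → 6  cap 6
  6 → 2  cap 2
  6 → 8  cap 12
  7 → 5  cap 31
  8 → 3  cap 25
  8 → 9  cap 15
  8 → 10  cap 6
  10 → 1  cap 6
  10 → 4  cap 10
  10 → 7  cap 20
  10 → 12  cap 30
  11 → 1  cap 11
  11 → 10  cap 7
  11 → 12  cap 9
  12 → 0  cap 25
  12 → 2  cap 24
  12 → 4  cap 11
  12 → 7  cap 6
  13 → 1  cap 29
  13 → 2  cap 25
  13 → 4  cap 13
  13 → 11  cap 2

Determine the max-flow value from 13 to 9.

augment #1: 13→4→9 bottleneck 13, total now 13
augment #2: 13→1→8→9 bottleneck 15, total now 28
augment #3: 13→2→0→9 bottleneck 4, total now 32
augment #4: 13→11→10→4→9 bottleneck 2, total now 34
augment #5: 13→1→7→5→0→9 bottleneck 4, total now 38
augment #6: 13→1→8→10→4→9 bottleneck 6, total now 44
augment #7: 13→2→3→12→0→9 bottleneck 2, total now 46
augment #8: 13→1→8→3→12→0→9 bottleneck 4, total now 50
augment #9: 13→2→7→5→3→12→0→9 bottleneck 5, total now 55
augment #10: 13→2→7→5→3→11→10→4→9 bottleneck 2, total now 57
augment #11: 13→2→7→5→3→11→12→0→9 bottleneck 1, total now 58

Maximum flow value: 58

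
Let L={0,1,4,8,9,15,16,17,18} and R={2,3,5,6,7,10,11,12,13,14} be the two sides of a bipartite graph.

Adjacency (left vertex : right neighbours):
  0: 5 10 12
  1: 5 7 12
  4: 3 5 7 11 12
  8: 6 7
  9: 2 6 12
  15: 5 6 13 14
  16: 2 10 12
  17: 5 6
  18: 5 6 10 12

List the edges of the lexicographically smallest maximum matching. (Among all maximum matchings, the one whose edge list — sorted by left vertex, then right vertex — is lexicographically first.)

Lex-smallest maximum matching: {(0,5), (1,7), (4,3), (8,6), (9,2), (15,13), (16,10), (18,12)}

|M| = 8 (so the lex-smallest maximum matching has 8 edges)
process left vertices in ascending order; for each, take the smallest-labelled available neighbour that still permits 8 edges overall, or leave it unmatched if none does
lex-smallest matching: {0-5, 1-7, 4-3, 8-6, 9-2, 15-13, 16-10, 18-12}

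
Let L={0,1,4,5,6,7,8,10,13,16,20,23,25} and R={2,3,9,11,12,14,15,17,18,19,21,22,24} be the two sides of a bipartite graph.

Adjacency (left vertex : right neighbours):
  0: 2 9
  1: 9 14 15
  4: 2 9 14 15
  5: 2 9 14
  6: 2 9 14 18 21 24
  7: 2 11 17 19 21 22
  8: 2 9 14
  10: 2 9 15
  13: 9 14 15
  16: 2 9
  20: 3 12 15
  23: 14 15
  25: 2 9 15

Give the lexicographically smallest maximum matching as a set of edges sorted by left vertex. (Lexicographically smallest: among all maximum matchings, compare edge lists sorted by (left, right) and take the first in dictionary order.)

Lex-smallest maximum matching: {(0,2), (1,9), (4,14), (6,18), (7,11), (10,15), (20,3)}

|M| = 7 (so the lex-smallest maximum matching has 7 edges)
process left vertices in ascending order; for each, take the smallest-labelled available neighbour that still permits 7 edges overall, or leave it unmatched if none does
lex-smallest matching: {0-2, 1-9, 4-14, 6-18, 7-11, 10-15, 20-3}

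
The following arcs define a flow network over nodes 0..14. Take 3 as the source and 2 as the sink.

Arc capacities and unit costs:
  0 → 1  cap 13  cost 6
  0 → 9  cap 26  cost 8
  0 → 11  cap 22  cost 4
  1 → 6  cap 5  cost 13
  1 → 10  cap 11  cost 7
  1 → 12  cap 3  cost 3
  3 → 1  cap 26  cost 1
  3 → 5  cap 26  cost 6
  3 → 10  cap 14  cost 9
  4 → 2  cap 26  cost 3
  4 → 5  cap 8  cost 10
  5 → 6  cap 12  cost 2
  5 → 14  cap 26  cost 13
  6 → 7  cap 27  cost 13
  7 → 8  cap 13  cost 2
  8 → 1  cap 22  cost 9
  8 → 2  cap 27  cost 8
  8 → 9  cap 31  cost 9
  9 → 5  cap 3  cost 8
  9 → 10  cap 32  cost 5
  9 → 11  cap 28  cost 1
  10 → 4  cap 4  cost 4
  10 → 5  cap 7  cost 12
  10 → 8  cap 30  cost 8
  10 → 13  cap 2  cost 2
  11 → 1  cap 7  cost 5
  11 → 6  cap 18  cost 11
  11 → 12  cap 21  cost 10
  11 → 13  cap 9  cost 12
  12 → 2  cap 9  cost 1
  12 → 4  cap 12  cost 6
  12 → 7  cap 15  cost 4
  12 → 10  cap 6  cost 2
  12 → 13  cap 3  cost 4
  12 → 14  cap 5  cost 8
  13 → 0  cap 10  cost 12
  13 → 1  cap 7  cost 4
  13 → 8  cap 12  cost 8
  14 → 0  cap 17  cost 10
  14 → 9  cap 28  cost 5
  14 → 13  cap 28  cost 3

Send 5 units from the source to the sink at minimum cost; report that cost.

shortest-cost path #1: 3→1→12→2 push 3 @ unit cost 5 (adds 15)
shortest-cost path #2: 3→1→10→4→2 push 2 @ unit cost 15 (adds 30)
total cost = 45

Minimum cost for 5 units: 45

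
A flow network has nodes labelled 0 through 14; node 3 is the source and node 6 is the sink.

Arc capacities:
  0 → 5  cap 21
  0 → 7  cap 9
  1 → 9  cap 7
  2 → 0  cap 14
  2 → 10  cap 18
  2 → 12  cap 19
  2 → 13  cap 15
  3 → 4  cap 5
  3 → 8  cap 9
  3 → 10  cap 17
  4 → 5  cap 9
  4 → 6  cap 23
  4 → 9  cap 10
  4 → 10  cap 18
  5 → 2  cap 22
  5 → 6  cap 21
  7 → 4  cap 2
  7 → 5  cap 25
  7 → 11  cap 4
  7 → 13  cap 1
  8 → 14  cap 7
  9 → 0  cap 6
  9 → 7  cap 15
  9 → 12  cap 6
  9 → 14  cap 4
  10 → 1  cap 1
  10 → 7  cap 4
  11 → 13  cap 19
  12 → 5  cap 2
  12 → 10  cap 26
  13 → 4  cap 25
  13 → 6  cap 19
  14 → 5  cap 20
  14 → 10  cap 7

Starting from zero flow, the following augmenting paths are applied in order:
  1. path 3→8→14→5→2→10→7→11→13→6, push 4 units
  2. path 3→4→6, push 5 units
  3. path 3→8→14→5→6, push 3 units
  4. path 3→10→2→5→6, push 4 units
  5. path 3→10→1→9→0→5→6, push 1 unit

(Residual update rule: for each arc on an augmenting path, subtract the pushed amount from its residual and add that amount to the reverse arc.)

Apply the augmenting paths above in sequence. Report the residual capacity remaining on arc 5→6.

after path 1 (3→8→14→5→2→10→7→11→13→6, push 4): res(5,6)=21
after path 2 (3→4→6, push 5): res(5,6)=21
after path 3 (3→8→14→5→6, push 3): res(5,6)=18
after path 4 (3→10→2→5→6, push 4): res(5,6)=14
after path 5 (3→10→1→9→0→5→6, push 1): res(5,6)=13

Residual capacity of (5,6): 13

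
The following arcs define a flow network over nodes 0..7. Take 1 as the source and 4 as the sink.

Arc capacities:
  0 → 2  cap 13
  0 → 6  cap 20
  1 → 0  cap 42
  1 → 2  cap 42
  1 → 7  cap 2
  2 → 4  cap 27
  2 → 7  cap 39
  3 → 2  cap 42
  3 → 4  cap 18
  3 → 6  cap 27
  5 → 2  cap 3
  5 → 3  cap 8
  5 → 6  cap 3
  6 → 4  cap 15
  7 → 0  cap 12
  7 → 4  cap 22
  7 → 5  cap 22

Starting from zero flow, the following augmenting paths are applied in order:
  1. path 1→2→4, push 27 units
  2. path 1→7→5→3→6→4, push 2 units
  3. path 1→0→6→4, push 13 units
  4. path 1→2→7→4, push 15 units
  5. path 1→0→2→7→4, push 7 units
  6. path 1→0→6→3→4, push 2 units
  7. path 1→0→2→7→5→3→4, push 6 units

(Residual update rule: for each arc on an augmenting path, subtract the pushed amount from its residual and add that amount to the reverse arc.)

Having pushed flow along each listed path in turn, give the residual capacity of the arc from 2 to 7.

Residual capacity of (2,7): 11

after path 1 (1→2→4, push 27): res(2,7)=39
after path 2 (1→7→5→3→6→4, push 2): res(2,7)=39
after path 3 (1→0→6→4, push 13): res(2,7)=39
after path 4 (1→2→7→4, push 15): res(2,7)=24
after path 5 (1→0→2→7→4, push 7): res(2,7)=17
after path 6 (1→0→6→3→4, push 2): res(2,7)=17
after path 7 (1→0→2→7→5→3→4, push 6): res(2,7)=11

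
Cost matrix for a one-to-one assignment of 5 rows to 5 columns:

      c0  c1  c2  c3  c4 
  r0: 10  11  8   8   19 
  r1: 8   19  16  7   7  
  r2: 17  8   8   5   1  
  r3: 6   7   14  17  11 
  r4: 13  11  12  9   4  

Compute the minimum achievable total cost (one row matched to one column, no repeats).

Minimum assignment cost: 32

optimal assignment: row0→col2 (cost 8), row1→col0 (cost 8), row2→col3 (cost 5), row3→col1 (cost 7), row4→col4 (cost 4)
total = 8 + 8 + 5 + 7 + 4 = 32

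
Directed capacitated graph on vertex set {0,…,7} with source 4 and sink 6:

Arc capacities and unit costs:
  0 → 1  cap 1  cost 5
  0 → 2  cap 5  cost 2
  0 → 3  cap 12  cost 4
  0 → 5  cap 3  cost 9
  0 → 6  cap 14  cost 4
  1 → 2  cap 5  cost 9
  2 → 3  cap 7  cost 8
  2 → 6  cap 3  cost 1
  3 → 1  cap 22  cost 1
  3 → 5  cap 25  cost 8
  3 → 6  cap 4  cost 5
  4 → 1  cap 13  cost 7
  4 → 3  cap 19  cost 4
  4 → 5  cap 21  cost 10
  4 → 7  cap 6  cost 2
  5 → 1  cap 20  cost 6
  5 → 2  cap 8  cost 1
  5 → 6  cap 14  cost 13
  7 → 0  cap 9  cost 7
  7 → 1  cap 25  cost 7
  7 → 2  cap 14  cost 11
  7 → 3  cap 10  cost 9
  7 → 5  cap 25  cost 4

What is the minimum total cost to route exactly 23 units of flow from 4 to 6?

shortest-cost path #1: 4→7→5→2→6 push 3 @ unit cost 8 (adds 24)
shortest-cost path #2: 4→3→6 push 4 @ unit cost 9 (adds 36)
shortest-cost path #3: 4→7→0→6 push 3 @ unit cost 13 (adds 39)
shortest-cost path #4: 4→5→7→0→6 push 3 @ unit cost 17 (adds 51)
shortest-cost path #5: 4→5→6 push 10 @ unit cost 23 (adds 230)
total cost = 380

Minimum cost for 23 units: 380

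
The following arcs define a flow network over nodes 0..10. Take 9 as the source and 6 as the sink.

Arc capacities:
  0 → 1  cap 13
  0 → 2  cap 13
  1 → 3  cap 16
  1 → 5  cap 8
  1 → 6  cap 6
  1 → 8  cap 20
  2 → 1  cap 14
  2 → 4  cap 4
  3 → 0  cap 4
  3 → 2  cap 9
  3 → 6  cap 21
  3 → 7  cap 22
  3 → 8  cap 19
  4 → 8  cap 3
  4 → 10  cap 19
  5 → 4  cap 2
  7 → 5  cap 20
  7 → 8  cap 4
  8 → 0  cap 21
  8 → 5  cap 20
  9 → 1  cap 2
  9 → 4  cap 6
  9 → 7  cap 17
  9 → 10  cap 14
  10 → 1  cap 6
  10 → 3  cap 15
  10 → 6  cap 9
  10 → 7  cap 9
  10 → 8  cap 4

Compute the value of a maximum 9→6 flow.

Maximum flow value: 28

augment #1: 9→1→6 bottleneck 2, total now 2
augment #2: 9→10→6 bottleneck 9, total now 11
augment #3: 9→10→1→6 bottleneck 4, total now 15
augment #4: 9→10→3→6 bottleneck 1, total now 16
augment #5: 9→4→10→3→6 bottleneck 6, total now 22
augment #6: 9→7→5→4→10→3→6 bottleneck 2, total now 24
augment #7: 9→7→8→0→1→3→6 bottleneck 4, total now 28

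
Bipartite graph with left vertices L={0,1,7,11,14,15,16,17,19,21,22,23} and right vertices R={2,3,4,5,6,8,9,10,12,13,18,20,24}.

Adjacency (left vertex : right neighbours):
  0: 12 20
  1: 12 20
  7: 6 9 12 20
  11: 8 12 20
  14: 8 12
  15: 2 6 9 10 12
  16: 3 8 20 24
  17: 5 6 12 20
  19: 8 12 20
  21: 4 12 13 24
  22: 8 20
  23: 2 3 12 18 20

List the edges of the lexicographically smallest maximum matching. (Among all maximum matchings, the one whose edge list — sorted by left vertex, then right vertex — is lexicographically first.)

|M| = 9 (so the lex-smallest maximum matching has 9 edges)
process left vertices in ascending order; for each, take the smallest-labelled available neighbour that still permits 9 edges overall, or leave it unmatched if none does
lex-smallest matching: {0-12, 1-20, 7-6, 11-8, 15-2, 16-3, 17-5, 21-4, 23-18}

Lex-smallest maximum matching: {(0,12), (1,20), (7,6), (11,8), (15,2), (16,3), (17,5), (21,4), (23,18)}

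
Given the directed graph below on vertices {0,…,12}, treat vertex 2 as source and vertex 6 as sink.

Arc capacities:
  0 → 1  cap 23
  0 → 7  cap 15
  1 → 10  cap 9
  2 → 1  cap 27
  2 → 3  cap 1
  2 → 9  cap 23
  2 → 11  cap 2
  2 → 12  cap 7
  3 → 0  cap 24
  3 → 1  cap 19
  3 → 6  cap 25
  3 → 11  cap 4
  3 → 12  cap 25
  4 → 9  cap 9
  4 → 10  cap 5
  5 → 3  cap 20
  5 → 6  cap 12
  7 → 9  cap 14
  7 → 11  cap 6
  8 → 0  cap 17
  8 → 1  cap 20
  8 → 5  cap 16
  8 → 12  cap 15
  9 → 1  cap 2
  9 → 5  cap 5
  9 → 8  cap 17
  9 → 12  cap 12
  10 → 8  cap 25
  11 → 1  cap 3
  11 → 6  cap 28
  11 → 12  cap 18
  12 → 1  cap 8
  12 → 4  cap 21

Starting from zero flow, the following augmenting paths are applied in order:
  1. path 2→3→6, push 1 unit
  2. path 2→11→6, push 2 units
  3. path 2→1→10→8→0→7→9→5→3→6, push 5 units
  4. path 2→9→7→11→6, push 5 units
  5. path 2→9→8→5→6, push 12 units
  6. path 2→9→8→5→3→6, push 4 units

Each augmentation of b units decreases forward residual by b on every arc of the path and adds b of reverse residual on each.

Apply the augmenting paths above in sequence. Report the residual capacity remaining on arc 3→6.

Residual capacity of (3,6): 15

after path 1 (2→3→6, push 1): res(3,6)=24
after path 2 (2→11→6, push 2): res(3,6)=24
after path 3 (2→1→10→8→0→7→9→5→3→6, push 5): res(3,6)=19
after path 4 (2→9→7→11→6, push 5): res(3,6)=19
after path 5 (2→9→8→5→6, push 12): res(3,6)=19
after path 6 (2→9→8→5→3→6, push 4): res(3,6)=15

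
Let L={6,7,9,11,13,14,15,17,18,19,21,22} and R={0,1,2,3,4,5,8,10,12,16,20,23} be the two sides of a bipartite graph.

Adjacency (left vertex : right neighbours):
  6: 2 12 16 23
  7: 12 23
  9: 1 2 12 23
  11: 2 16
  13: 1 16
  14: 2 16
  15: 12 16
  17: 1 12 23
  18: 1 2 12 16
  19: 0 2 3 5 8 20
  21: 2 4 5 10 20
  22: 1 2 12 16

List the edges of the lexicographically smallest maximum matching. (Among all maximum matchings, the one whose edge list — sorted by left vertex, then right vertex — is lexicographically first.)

Lex-smallest maximum matching: {(6,2), (7,12), (9,1), (11,16), (17,23), (19,0), (21,4)}

|M| = 7 (so the lex-smallest maximum matching has 7 edges)
process left vertices in ascending order; for each, take the smallest-labelled available neighbour that still permits 7 edges overall, or leave it unmatched if none does
lex-smallest matching: {6-2, 7-12, 9-1, 11-16, 17-23, 19-0, 21-4}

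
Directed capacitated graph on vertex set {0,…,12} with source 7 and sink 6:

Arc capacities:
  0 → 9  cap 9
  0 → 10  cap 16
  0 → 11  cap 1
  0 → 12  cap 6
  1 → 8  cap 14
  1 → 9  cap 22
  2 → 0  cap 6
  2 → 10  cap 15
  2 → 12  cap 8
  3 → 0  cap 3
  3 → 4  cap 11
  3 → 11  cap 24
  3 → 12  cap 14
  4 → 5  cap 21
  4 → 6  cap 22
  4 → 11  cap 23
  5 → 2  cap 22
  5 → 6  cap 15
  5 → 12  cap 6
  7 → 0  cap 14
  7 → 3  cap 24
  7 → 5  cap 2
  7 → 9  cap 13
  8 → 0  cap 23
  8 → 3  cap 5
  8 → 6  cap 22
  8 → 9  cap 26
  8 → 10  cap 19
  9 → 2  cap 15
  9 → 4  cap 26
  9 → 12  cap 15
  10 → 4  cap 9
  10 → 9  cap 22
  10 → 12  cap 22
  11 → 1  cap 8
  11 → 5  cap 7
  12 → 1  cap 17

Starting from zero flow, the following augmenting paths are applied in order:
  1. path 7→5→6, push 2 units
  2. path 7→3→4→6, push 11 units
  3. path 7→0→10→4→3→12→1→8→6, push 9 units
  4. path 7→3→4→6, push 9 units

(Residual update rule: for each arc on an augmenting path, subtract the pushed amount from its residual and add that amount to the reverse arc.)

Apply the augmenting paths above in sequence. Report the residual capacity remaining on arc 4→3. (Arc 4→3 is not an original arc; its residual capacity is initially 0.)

Residual capacity of (4,3): 11

after path 1 (7→5→6, push 2): res(4,3)=0
after path 2 (7→3→4→6, push 11): res(4,3)=11
after path 3 (7→0→10→4→3→12→1→8→6, push 9): res(4,3)=2
after path 4 (7→3→4→6, push 9): res(4,3)=11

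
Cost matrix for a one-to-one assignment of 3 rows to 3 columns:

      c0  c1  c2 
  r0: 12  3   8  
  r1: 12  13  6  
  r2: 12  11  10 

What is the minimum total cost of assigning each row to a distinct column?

Minimum assignment cost: 21

optimal assignment: row0→col1 (cost 3), row1→col2 (cost 6), row2→col0 (cost 12)
total = 3 + 6 + 12 = 21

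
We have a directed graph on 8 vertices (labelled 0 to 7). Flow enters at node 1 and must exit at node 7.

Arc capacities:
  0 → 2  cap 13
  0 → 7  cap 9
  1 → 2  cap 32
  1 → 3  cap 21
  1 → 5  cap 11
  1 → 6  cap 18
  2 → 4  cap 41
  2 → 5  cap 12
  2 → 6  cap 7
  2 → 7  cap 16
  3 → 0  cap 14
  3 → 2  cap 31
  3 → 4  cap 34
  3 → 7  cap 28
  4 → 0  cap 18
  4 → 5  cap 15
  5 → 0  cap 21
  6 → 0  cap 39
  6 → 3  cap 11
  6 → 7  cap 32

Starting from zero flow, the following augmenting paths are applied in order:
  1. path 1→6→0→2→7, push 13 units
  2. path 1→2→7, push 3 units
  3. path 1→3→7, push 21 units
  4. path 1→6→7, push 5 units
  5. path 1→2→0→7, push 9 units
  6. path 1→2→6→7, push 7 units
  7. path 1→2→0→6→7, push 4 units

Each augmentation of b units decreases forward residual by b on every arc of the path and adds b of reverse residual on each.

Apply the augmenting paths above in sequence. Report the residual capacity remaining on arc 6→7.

after path 1 (1→6→0→2→7, push 13): res(6,7)=32
after path 2 (1→2→7, push 3): res(6,7)=32
after path 3 (1→3→7, push 21): res(6,7)=32
after path 4 (1→6→7, push 5): res(6,7)=27
after path 5 (1→2→0→7, push 9): res(6,7)=27
after path 6 (1→2→6→7, push 7): res(6,7)=20
after path 7 (1→2→0→6→7, push 4): res(6,7)=16

Residual capacity of (6,7): 16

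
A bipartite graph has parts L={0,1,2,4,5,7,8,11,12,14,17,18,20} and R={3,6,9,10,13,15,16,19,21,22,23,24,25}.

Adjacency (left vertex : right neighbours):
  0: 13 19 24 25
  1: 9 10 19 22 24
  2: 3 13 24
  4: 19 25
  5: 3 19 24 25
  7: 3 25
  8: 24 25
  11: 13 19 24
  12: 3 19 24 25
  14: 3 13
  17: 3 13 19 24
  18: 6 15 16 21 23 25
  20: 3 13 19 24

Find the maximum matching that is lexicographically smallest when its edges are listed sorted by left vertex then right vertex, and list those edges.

|M| = 7 (so the lex-smallest maximum matching has 7 edges)
process left vertices in ascending order; for each, take the smallest-labelled available neighbour that still permits 7 edges overall, or leave it unmatched if none does
lex-smallest matching: {0-13, 1-9, 2-3, 4-19, 5-24, 7-25, 18-6}

Lex-smallest maximum matching: {(0,13), (1,9), (2,3), (4,19), (5,24), (7,25), (18,6)}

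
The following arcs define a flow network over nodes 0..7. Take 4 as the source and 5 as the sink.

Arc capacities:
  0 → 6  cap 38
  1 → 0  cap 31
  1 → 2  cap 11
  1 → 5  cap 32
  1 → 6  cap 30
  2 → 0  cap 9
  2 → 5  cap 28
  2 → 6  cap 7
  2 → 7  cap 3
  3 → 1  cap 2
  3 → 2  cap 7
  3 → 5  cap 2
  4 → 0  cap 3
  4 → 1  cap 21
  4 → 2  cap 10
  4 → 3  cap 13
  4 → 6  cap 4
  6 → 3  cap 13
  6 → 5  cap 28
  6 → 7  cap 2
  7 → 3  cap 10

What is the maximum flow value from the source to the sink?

augment #1: 4→1→5 bottleneck 21, total now 21
augment #2: 4→2→5 bottleneck 10, total now 31
augment #3: 4→3→5 bottleneck 2, total now 33
augment #4: 4→6→5 bottleneck 4, total now 37
augment #5: 4→0→6→5 bottleneck 3, total now 40
augment #6: 4→3→1→5 bottleneck 2, total now 42
augment #7: 4→3→2→5 bottleneck 7, total now 49

Maximum flow value: 49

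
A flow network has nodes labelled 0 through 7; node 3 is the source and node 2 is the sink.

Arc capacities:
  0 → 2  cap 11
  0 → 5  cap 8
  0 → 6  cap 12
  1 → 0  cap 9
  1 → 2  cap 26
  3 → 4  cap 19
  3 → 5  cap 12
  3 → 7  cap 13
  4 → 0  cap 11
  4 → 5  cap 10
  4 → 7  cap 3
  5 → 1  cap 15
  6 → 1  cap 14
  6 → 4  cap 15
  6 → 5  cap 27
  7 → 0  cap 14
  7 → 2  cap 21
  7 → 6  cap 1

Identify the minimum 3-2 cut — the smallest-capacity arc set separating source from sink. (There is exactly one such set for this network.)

Min-cut arcs: {(3,7), (4,0), (4,7), (5,1)} (total capacity 42)

augment #1: 3→7→2 push 13
augment #2: 3→4→0→2 push 11
augment #3: 3→4→7→2 push 3
augment #4: 3→5→1→2 push 12
augment #5: 3→4→5→1→2 push 3
max flow = 42; residual-reachable set from 3 gives S-side
cut edges (S→T): {(3,7), (4,0), (4,7), (5,1)} total cap 42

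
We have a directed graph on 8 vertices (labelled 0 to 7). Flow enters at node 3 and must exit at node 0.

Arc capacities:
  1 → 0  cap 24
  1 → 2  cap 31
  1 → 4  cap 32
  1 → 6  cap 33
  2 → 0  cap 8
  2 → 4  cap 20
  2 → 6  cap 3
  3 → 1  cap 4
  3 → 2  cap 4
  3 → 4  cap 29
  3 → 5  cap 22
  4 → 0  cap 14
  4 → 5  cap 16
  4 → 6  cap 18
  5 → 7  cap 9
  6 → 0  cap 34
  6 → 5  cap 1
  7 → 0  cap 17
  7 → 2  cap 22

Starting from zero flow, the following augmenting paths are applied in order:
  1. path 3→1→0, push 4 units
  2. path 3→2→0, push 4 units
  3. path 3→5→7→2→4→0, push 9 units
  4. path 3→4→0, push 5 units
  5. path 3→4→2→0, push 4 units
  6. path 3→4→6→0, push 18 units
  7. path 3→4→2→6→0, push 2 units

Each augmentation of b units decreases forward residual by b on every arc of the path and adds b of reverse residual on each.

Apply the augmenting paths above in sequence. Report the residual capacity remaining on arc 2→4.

Residual capacity of (2,4): 17

after path 1 (3→1→0, push 4): res(2,4)=20
after path 2 (3→2→0, push 4): res(2,4)=20
after path 3 (3→5→7→2→4→0, push 9): res(2,4)=11
after path 4 (3→4→0, push 5): res(2,4)=11
after path 5 (3→4→2→0, push 4): res(2,4)=15
after path 6 (3→4→6→0, push 18): res(2,4)=15
after path 7 (3→4→2→6→0, push 2): res(2,4)=17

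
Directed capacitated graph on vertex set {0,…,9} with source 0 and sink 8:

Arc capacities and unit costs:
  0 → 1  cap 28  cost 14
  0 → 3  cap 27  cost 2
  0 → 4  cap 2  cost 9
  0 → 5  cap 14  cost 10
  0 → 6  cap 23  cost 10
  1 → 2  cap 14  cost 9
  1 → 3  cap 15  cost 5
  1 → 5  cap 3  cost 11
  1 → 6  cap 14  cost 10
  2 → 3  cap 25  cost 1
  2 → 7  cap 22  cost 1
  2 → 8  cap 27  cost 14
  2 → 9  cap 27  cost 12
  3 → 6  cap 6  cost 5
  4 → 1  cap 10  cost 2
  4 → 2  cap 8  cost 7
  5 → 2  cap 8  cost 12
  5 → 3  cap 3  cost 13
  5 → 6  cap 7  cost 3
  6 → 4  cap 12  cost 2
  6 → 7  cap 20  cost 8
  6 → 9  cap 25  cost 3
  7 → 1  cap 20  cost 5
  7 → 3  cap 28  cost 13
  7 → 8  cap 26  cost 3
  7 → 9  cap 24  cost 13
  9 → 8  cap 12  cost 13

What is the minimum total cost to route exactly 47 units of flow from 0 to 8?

shortest-cost path #1: 0→3→6→7→8 push 6 @ unit cost 18 (adds 108)
shortest-cost path #2: 0→4→2→7→8 push 2 @ unit cost 20 (adds 40)
shortest-cost path #3: 0→6→7→8 push 14 @ unit cost 21 (adds 294)
shortest-cost path #4: 0→6→4→2→7→8 push 4 @ unit cost 23 (adds 92)
shortest-cost path #5: 0→6→9→8 push 5 @ unit cost 26 (adds 130)
shortest-cost path #6: 0→5→6→9→8 push 7 @ unit cost 29 (adds 203)
shortest-cost path #7: 0→5→2→8 push 7 @ unit cost 36 (adds 252)
shortest-cost path #8: 0→1→2→8 push 2 @ unit cost 37 (adds 74)
total cost = 1193

Minimum cost for 47 units: 1193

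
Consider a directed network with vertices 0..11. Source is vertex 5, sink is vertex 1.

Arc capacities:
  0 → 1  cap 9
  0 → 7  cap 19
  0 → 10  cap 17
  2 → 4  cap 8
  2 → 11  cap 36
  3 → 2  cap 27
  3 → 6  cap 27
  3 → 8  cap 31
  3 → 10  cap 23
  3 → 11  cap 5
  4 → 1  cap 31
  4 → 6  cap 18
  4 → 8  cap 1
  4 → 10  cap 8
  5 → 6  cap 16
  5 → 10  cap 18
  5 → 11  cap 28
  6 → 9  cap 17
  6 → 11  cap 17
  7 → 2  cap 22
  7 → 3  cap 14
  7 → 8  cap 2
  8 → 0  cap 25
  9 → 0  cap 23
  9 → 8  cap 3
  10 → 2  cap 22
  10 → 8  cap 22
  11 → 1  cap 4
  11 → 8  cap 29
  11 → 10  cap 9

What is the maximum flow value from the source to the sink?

augment #1: 5→11→1 bottleneck 4, total now 4
augment #2: 5→6→9→0→1 bottleneck 9, total now 13
augment #3: 5→10→2→4→1 bottleneck 8, total now 21

Maximum flow value: 21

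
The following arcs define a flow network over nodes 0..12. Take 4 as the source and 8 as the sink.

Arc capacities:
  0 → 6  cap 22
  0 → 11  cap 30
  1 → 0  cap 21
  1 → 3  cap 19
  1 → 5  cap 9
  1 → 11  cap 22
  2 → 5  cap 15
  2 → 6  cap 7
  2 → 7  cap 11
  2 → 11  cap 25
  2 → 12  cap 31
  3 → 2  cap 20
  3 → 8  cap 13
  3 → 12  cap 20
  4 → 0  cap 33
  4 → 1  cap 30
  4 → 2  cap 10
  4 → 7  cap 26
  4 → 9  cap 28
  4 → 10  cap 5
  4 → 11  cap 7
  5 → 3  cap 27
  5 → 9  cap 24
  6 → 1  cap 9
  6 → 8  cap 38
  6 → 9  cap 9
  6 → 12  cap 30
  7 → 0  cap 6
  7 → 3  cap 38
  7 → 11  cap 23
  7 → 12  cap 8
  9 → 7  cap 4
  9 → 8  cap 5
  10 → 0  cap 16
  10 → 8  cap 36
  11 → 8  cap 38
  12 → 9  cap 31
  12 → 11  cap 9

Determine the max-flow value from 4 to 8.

augment #1: 4→9→8 bottleneck 5, total now 5
augment #2: 4→10→8 bottleneck 5, total now 10
augment #3: 4→11→8 bottleneck 7, total now 17
augment #4: 4→0→6→8 bottleneck 22, total now 39
augment #5: 4→0→11→8 bottleneck 11, total now 50
augment #6: 4→1→3→8 bottleneck 13, total now 63
augment #7: 4→1→11→8 bottleneck 17, total now 80
augment #8: 4→2→6→8 bottleneck 7, total now 87
augment #9: 4→2→11→8 bottleneck 3, total now 90

Maximum flow value: 90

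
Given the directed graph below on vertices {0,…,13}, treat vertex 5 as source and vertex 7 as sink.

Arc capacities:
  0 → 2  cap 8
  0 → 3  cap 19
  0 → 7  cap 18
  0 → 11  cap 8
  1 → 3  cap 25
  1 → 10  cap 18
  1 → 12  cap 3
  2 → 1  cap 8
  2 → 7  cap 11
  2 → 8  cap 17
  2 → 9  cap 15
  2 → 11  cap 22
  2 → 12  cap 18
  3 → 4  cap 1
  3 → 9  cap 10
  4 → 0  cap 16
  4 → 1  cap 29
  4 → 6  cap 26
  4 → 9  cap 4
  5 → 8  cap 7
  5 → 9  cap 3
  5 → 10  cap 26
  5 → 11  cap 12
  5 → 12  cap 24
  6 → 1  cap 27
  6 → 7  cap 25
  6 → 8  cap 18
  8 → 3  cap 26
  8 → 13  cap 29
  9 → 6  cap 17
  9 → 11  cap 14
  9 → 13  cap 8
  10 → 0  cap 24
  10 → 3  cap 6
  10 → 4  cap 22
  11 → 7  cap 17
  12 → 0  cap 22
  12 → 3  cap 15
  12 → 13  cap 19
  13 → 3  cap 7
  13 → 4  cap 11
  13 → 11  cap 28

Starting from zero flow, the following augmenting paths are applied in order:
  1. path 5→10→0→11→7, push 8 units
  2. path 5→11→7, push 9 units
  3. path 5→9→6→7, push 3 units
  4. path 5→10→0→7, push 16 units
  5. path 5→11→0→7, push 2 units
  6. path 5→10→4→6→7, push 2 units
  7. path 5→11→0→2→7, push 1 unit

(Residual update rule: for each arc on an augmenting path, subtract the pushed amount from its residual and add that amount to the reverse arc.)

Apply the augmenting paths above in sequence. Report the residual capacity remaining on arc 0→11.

after path 1 (5→10→0→11→7, push 8): res(0,11)=0
after path 2 (5→11→7, push 9): res(0,11)=0
after path 3 (5→9→6→7, push 3): res(0,11)=0
after path 4 (5→10→0→7, push 16): res(0,11)=0
after path 5 (5→11→0→7, push 2): res(0,11)=2
after path 6 (5→10→4→6→7, push 2): res(0,11)=2
after path 7 (5→11→0→2→7, push 1): res(0,11)=3

Residual capacity of (0,11): 3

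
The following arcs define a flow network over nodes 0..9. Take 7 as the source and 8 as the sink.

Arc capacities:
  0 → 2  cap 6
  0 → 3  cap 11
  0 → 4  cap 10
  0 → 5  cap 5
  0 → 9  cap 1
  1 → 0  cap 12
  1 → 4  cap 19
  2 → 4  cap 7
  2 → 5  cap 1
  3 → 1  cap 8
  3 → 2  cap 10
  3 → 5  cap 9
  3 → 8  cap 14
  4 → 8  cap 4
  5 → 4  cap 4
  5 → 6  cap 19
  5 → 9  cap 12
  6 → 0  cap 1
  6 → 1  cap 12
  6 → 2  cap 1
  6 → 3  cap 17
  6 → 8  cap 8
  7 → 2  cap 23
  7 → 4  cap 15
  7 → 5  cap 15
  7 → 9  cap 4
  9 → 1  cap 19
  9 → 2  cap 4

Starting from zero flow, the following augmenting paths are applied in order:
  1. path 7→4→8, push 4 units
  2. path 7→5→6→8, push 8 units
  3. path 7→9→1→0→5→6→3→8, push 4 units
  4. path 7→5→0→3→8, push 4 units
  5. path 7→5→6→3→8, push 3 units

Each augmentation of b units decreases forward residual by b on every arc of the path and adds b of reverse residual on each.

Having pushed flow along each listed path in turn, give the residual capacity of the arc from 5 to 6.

after path 1 (7→4→8, push 4): res(5,6)=19
after path 2 (7→5→6→8, push 8): res(5,6)=11
after path 3 (7→9→1→0→5→6→3→8, push 4): res(5,6)=7
after path 4 (7→5→0→3→8, push 4): res(5,6)=7
after path 5 (7→5→6→3→8, push 3): res(5,6)=4

Residual capacity of (5,6): 4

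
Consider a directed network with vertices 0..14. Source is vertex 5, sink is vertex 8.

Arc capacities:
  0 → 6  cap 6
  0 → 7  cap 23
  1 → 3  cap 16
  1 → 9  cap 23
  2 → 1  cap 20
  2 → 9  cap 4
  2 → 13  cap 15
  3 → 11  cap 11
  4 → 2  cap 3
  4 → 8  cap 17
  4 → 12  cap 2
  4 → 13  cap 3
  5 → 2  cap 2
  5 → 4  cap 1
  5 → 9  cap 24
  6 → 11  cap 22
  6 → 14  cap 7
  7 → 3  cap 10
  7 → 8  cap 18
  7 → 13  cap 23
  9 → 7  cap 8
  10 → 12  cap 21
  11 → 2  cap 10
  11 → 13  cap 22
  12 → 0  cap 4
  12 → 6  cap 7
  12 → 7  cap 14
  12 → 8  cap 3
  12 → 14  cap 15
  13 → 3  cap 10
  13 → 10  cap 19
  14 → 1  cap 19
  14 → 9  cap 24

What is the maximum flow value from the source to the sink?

Maximum flow value: 11

augment #1: 5→4→8 bottleneck 1, total now 1
augment #2: 5→9→7→8 bottleneck 8, total now 9
augment #3: 5→2→13→10→12→8 bottleneck 2, total now 11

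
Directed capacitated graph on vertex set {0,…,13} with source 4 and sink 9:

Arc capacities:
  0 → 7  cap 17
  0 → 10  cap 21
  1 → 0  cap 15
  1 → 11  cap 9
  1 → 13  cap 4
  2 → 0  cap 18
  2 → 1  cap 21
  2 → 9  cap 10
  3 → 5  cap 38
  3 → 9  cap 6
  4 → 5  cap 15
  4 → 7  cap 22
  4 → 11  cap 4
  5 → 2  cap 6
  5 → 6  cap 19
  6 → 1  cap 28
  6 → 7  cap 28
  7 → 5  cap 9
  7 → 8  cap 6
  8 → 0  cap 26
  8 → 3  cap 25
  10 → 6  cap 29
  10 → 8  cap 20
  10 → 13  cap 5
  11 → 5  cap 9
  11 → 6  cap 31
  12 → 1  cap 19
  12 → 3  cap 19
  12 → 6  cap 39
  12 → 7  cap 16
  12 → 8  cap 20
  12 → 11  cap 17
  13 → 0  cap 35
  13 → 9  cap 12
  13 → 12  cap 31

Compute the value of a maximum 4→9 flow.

augment #1: 4→5→2→9 bottleneck 6, total now 6
augment #2: 4→7→8→3→9 bottleneck 6, total now 12
augment #3: 4→5→6→1→13→9 bottleneck 4, total now 16
augment #4: 4→5→6→1→0→10→13→9 bottleneck 5, total now 21

Maximum flow value: 21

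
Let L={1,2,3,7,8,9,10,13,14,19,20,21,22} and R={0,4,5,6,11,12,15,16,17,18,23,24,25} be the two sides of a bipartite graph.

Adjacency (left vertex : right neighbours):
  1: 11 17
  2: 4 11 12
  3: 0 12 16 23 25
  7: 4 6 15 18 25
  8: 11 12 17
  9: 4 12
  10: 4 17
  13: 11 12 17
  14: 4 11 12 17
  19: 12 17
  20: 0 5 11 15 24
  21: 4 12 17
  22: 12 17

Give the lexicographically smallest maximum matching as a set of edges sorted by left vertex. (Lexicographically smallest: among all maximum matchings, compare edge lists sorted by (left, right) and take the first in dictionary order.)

Lex-smallest maximum matching: {(1,11), (2,4), (3,0), (7,6), (8,12), (10,17), (20,5)}

|M| = 7 (so the lex-smallest maximum matching has 7 edges)
process left vertices in ascending order; for each, take the smallest-labelled available neighbour that still permits 7 edges overall, or leave it unmatched if none does
lex-smallest matching: {1-11, 2-4, 3-0, 7-6, 8-12, 10-17, 20-5}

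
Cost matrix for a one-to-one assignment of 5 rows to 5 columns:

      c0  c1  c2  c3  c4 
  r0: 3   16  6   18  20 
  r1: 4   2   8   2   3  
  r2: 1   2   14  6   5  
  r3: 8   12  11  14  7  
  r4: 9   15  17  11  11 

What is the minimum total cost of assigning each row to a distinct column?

Minimum assignment cost: 26

optimal assignment: row0→col2 (cost 6), row1→col3 (cost 2), row2→col1 (cost 2), row3→col4 (cost 7), row4→col0 (cost 9)
total = 6 + 2 + 2 + 7 + 9 = 26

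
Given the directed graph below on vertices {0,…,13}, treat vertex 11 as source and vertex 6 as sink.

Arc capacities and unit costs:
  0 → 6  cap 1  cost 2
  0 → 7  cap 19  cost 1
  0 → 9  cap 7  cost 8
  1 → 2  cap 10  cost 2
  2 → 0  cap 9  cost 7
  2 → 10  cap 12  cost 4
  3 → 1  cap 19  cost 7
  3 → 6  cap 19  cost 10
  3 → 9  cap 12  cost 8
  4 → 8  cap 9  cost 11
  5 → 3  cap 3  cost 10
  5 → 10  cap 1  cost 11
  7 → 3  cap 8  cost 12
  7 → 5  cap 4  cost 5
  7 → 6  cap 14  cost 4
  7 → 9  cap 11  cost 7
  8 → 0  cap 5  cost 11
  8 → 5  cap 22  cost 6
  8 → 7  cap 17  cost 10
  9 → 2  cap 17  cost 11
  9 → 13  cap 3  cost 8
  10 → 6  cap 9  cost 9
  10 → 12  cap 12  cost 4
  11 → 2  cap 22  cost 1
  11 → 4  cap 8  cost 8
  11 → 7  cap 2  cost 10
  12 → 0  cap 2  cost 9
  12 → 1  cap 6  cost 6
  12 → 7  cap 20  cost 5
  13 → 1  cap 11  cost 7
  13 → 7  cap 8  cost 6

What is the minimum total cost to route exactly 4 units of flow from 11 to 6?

Minimum cost for 4 units: 49

shortest-cost path #1: 11→2→0→6 push 1 @ unit cost 10 (adds 10)
shortest-cost path #2: 11→2→0→7→6 push 3 @ unit cost 13 (adds 39)
total cost = 49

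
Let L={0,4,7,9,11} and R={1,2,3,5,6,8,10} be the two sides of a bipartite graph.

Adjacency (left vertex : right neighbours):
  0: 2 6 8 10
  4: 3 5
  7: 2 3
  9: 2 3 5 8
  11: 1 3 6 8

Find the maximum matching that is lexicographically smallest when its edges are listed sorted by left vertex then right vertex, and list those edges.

Lex-smallest maximum matching: {(0,2), (4,5), (7,3), (9,8), (11,1)}

|M| = 5 (so the lex-smallest maximum matching has 5 edges)
process left vertices in ascending order; for each, take the smallest-labelled available neighbour that still permits 5 edges overall, or leave it unmatched if none does
lex-smallest matching: {0-2, 4-5, 7-3, 9-8, 11-1}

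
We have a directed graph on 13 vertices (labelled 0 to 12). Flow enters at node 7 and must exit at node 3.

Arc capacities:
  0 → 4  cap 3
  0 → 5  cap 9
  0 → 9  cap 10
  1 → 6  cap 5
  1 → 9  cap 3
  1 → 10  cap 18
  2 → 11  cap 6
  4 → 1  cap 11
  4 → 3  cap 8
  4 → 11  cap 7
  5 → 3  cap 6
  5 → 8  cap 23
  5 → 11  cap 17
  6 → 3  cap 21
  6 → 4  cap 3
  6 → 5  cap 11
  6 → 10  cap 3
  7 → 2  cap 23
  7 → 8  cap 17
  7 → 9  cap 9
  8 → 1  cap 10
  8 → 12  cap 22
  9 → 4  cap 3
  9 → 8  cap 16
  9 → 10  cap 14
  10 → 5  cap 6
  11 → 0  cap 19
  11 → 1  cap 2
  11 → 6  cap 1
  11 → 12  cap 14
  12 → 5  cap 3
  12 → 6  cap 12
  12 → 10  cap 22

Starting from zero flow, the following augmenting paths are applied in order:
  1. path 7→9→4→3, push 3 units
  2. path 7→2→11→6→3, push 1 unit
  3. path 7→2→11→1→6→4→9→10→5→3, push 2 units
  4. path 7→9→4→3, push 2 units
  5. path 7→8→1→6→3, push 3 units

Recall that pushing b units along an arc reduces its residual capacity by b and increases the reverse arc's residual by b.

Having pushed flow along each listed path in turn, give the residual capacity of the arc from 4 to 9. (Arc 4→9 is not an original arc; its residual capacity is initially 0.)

after path 1 (7→9→4→3, push 3): res(4,9)=3
after path 2 (7→2→11→6→3, push 1): res(4,9)=3
after path 3 (7→2→11→1→6→4→9→10→5→3, push 2): res(4,9)=1
after path 4 (7→9→4→3, push 2): res(4,9)=3
after path 5 (7→8→1→6→3, push 3): res(4,9)=3

Residual capacity of (4,9): 3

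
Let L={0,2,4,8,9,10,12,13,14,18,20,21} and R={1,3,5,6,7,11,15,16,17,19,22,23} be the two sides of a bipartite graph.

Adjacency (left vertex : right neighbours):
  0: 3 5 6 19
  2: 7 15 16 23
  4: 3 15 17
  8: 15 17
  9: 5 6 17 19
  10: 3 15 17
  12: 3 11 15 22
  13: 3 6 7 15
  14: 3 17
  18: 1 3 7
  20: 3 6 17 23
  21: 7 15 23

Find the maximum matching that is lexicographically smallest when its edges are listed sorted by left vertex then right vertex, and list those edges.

Lex-smallest maximum matching: {(0,5), (2,16), (4,3), (8,15), (9,19), (10,17), (12,11), (13,6), (18,1), (20,23), (21,7)}

|M| = 11 (so the lex-smallest maximum matching has 11 edges)
process left vertices in ascending order; for each, take the smallest-labelled available neighbour that still permits 11 edges overall, or leave it unmatched if none does
lex-smallest matching: {0-5, 2-16, 4-3, 8-15, 9-19, 10-17, 12-11, 13-6, 18-1, 20-23, 21-7}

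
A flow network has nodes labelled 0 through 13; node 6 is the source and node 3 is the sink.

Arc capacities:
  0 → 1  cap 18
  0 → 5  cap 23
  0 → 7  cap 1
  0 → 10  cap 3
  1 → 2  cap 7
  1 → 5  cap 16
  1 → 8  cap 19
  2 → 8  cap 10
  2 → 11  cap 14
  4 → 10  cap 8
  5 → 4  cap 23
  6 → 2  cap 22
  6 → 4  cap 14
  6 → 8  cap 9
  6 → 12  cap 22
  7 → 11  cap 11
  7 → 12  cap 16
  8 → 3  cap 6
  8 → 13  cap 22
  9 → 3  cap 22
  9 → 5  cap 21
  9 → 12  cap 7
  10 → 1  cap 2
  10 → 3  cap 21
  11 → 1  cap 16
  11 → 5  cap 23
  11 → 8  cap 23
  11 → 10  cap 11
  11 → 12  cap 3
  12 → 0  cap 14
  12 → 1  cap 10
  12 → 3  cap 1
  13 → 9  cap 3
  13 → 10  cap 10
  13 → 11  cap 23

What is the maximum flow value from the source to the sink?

Maximum flow value: 31

augment #1: 6→8→3 bottleneck 6, total now 6
augment #2: 6→12→3 bottleneck 1, total now 7
augment #3: 6→4→10→3 bottleneck 8, total now 15
augment #4: 6→2→11→10→3 bottleneck 11, total now 26
augment #5: 6→8→13→9→3 bottleneck 3, total now 29
augment #6: 6→12→0→10→3 bottleneck 2, total now 31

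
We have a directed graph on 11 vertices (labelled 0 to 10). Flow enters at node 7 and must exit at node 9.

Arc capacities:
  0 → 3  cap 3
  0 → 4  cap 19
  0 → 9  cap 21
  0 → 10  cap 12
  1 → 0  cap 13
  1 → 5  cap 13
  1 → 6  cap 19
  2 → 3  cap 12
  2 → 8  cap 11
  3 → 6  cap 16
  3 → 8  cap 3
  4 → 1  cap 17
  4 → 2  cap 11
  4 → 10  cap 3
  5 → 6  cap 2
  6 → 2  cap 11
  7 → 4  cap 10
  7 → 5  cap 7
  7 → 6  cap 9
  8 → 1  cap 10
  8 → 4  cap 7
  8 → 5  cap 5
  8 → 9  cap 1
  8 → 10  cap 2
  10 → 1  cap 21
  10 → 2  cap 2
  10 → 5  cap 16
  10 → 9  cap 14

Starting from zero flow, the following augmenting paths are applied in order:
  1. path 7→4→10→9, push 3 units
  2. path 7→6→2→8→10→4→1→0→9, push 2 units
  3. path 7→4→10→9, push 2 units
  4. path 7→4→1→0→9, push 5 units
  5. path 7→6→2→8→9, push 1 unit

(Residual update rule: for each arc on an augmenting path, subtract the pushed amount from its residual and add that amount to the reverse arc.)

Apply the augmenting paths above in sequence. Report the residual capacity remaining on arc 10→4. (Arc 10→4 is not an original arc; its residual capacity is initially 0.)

Residual capacity of (10,4): 3

after path 1 (7→4→10→9, push 3): res(10,4)=3
after path 2 (7→6→2→8→10→4→1→0→9, push 2): res(10,4)=1
after path 3 (7→4→10→9, push 2): res(10,4)=3
after path 4 (7→4→1→0→9, push 5): res(10,4)=3
after path 5 (7→6→2→8→9, push 1): res(10,4)=3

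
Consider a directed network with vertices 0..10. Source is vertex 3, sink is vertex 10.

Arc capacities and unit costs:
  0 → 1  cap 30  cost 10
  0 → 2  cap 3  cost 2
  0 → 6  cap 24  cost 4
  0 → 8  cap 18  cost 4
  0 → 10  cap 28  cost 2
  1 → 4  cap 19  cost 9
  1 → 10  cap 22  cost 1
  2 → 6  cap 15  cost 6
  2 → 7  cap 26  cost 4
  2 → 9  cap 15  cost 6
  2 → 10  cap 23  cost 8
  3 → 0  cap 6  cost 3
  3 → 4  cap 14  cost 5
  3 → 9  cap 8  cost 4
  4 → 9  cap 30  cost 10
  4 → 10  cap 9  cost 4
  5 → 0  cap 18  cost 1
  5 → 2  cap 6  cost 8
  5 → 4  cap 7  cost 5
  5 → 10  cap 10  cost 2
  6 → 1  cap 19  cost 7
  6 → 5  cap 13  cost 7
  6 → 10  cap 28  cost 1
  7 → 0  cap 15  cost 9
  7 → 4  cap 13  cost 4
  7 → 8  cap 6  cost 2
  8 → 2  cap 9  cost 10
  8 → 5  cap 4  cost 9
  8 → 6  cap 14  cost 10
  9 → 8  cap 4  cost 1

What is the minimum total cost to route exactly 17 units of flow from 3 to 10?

shortest-cost path #1: 3→0→10 push 6 @ unit cost 5 (adds 30)
shortest-cost path #2: 3→4→10 push 9 @ unit cost 9 (adds 81)
shortest-cost path #3: 3→9→8→5→10 push 2 @ unit cost 16 (adds 32)
total cost = 143

Minimum cost for 17 units: 143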